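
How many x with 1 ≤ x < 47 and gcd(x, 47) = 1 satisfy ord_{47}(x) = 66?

φ(47) = 47 − 1 = 46 = 2 · 23.
(Z/47Z)^× is cyclic (|G| = 46); a cyclic group of order m has exactly φ(d) elements of each order d | m, and none otherwise.
Since 66 ∤ 46, the count is 0.

0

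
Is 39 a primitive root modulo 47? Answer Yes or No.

Yes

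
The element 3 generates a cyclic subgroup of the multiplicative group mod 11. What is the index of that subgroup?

By Lagrange's theorem, ord_11(3) divides φ(11) = 11 − 1 = 10 = 2 · 5.
Divisors of 10: 1, 2, 5, 10.
Evaluate successive powers at the divisors of 10:
3^1 ≡ 3
3^2 ≡ 9
3^5 ≡ 1
So ord_11(3) = 5, hence |⟨3⟩| = 5.
Index = |(Z/11Z)^×| / |⟨3⟩| = 10 / 5 = 2.

2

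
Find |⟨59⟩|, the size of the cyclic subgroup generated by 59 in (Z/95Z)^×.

18

Since 59 ∈ (Z/95Z)^×, its order divides φ(95) = φ(5·19) = (5−1)·(19−1) = 4·18 = 72 = 2^3 · 3^2.
Divisors of 72: 1, 2, 3, 4, 6, 8, 9, 12, 18, 24, 36, 72.
Compute 59^d (mod 95) for the divisors d until we hit 1:
59^1 ≡ 59 (mod 95)
59^2 ≡ 61 (mod 95)
59^3 ≡ 84 (mod 95)
59^4 ≡ 16 (mod 95)
59^6 ≡ 26 (mod 95)
59^8 ≡ 66 (mod 95)
59^9 ≡ 94 (mod 95)
59^12 ≡ 11 (mod 95)
59^18 ≡ 1 (mod 95) ✓
The smallest such exponent is 18, so the order of 59 is 18.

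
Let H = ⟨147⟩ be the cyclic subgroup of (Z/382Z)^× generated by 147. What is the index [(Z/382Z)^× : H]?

2

By Lagrange's theorem, ord_382(147) divides φ(382) = φ(2)·φ(191) = 1·190 = 190 = 2 · 5 · 19.
Divisors of 190: 1, 2, 5, 10, 19, 38, 95, 190.
Test each divisor d:
147^1 ≡ 147
147^2 ≡ 217
147^5 ≡ 243
147^10 ≡ 221
147^19 ≡ 49
147^38 ≡ 109
147^95 ≡ 1
The order of 147 is 95, so the subgroup it generates has 95 elements.
Index = |(Z/382Z)^×| / |⟨147⟩| = 190 / 95 = 2.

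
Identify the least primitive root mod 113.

φ(113) = 113 − 1 = 112 = 2^4 · 7.
Test candidates g = 2, 3, … against the prime factors q ∈ {2, 7} of φ(113): g is a generator iff g^(112/q) ≢ 1 for every such q.
g = 2: 2^56 ≡ 1 — hits 1, so not a primitive root.
g = 3: 3^56 ≡ 112; 3^16 ≡ 49 — none is 1, so 3 is a primitive root.
So 3 is the smallest generator of (Z/113Z)^×.

3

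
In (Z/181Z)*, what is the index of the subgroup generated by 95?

3

ord(95) | φ(181) = 181 − 1 = 180 = 2^2 · 3^2 · 5.
Divisors of 180: 1, 2, 3, 4, 5, 6, 9, 10, 12, 15, 18, 20, 30, 36, 45, 60, 90, 180.
Test each divisor d:
95^1 ≡ 95 (mod 181)
95^2 ≡ 156 (mod 181)
95^3 ≡ 159 (mod 181)
95^4 ≡ 82 (mod 181)
95^5 ≡ 7 (mod 181)
95^6 ≡ 122 (mod 181)
95^9 ≡ 31 (mod 181)
95^10 ≡ 49 (mod 181)
95^12 ≡ 42 (mod 181)
95^15 ≡ 162 (mod 181)
95^18 ≡ 56 (mod 181)
95^20 ≡ 48 (mod 181)
95^30 ≡ 180 (mod 181)
95^36 ≡ 59 (mod 181)
95^45 ≡ 19 (mod 181)
95^60 ≡ 1 (mod 181) ✓
So ord_181(95) = 60, hence |⟨95⟩| = 60.
[(Z/181Z)^× : ⟨95⟩] = 180/60 = 3.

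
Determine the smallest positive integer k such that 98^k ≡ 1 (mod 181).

180

The order of 98 must divide φ(181) = 181 − 1 = 180 = 2^2 · 3^2 · 5.
Divisors of 180: 1, 2, 3, 4, 5, 6, 9, 10, 12, 15, 18, 20, 30, 36, 45, 60, 90, 180.
Compute 98^d (mod 181) for the divisors d until we hit 1:
98^1 ≡ 98 (mod 181)
98^2 ≡ 11 (mod 181)
98^3 ≡ 173 (mod 181)
98^4 ≡ 121 (mod 181)
98^5 ≡ 93 (mod 181)
98^6 ≡ 64 (mod 181)
98^9 ≡ 31 (mod 181)
98^10 ≡ 142 (mod 181)
98^12 ≡ 114 (mod 181)
98^15 ≡ 174 (mod 181)
98^18 ≡ 56 (mod 181)
98^20 ≡ 73 (mod 181)
98^30 ≡ 49 (mod 181)
98^36 ≡ 59 (mod 181)
98^45 ≡ 19 (mod 181)
98^60 ≡ 48 (mod 181)
98^90 ≡ 180 (mod 181)
98^180 ≡ 1 (mod 181) ✓
The smallest such exponent is 180, so the order of 98 is 180.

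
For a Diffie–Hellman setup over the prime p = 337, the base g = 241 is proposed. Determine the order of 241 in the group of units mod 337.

The order of 241 must divide φ(337) = 337 − 1 = 336 = 2^4 · 3 · 7.
Divisors of 336: 1, 2, 3, 4, 6, 7, 8, 12, 14, 16, 21, 24, 28, 42, 48, 56, 84, 112, 168, 336.
Test each divisor d:
241^1 ≡ 241 (mod 337)
241^2 ≡ 117 (mod 337)
241^3 ≡ 226 (mod 337)
241^4 ≡ 209 (mod 337)
241^6 ≡ 189 (mod 337)
241^7 ≡ 54 (mod 337)
241^8 ≡ 208 (mod 337)
241^12 ≡ 336 (mod 337)
241^14 ≡ 220 (mod 337)
241^16 ≡ 128 (mod 337)
241^21 ≡ 85 (mod 337)
241^24 ≡ 1 (mod 337) ✓
Therefore the multiplicative order of 241 modulo 337 is 24.

24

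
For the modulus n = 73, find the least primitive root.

5

φ(73) = 73 − 1 = 72 = 2^3 · 3^2.
Test candidates g = 2, 3, … against the prime factors q ∈ {2, 3} of φ(73): g is a generator iff g^(72/q) ≢ 1 for every such q.
g = 2: 2^36 ≡ 1 — hits 1, so not a primitive root.
g = 3: 3^36 ≡ 1 — hits 1, so not a primitive root.
g = 4: 4^36 ≡ 1 — hits 1, so not a primitive root.
g = 5: 5^36 ≡ 72; 5^24 ≡ 8 — none is 1, so 5 is a primitive root.
So 5 is the smallest generator of (Z/73Z)^×.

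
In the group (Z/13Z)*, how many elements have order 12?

4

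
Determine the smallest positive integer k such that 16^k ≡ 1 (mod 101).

ord(16) | φ(101) = 101 − 1 = 100 = 2^2 · 5^2.
Divisors of 100: 1, 2, 4, 5, 10, 20, 25, 50, 100.
Test each divisor d:
16^1 ≡ 16 (mod 101)
16^2 ≡ 54 (mod 101)
16^4 ≡ 88 (mod 101)
16^5 ≡ 95 (mod 101)
16^10 ≡ 36 (mod 101)
16^20 ≡ 84 (mod 101)
16^25 ≡ 1 (mod 101) ✓
The smallest such exponent is 25, so the order of 16 is 25.

25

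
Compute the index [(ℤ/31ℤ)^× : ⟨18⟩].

2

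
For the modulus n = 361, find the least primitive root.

φ(361) = φ(19^2) = 19·(19−1) = 342 = 2 · 3^2 · 19.
g is a primitive root iff g^(342/q) ≢ 1 (mod 361) for each prime q ∈ {2, 3, 19}.
g = 2: 2^171 ≡ 360; 2^114 ≡ 292; 2^18 ≡ 58 — none is 1, so 2 is a primitive root.
So 2 is the smallest generator of (Z/361Z)^×.

2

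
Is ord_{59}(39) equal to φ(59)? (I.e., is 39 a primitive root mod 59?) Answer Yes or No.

φ(59) = 59 − 1 = 58 = 2 · 29.
An element g generates (Z/59Z)^× iff g^(58/q) ≢ 1 (mod 59) for each prime q ∈ {2, 29}.
39^29 ≡ 58 (mod 59)  [q = 2: ≢ 1 ✓]
39^2 ≡ 46 (mod 59)  [q = 29: ≢ 1 ✓]
Every test exponent gives a nontrivial residue, hence 39 generates the full group.

Yes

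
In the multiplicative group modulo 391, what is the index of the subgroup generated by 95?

2

ord(95) | φ(391) = φ(17·23) = (17−1)·(23−1) = 16·22 = 352 = 2^5 · 11.
Divisors of 352: 1, 2, 4, 8, 11, 16, 22, 32, 44, 88, 176, 352.
Evaluate successive powers at the divisors of 352:
95^1 ≡ 95 (mod 391)
95^2 ≡ 32 (mod 391)
95^4 ≡ 242 (mod 391)
95^8 ≡ 305 (mod 391)
95^11 ≡ 139 (mod 391)
95^16 ≡ 358 (mod 391)
95^22 ≡ 162 (mod 391)
95^32 ≡ 307 (mod 391)
95^44 ≡ 47 (mod 391)
95^88 ≡ 254 (mod 391)
95^176 ≡ 1 (mod 391) ✓
The order of 95 is 176, so the subgroup it generates has 176 elements.
The index is φ(391) / ord(95) = 352 / 176 = 2.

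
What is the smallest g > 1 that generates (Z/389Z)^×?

2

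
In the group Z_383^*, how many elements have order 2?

φ(383) = 383 − 1 = 382 = 2 · 191.
Since (Z/383Z)^× is cyclic of order 382, the number of elements of order d is φ(d) when d | 382 and 0 otherwise.
2 | 382, and φ(2) = 2 − 1 = 1.

1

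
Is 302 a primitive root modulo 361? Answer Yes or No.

No

φ(361) = φ(19^2) = 19·(19−1) = 342 = 2 · 3^2 · 19.
Test 302^(342/q) mod 361 for each prime factor q of 342:
302^171 ≡ 1 (mod 361)  [q = 2: ≡ 1 ✗]
302^114 ≡ 292 (mod 361)  [q = 3: ≢ 1 ✓]
302^18 ≡ 210 (mod 361)  [q = 19: ≢ 1 ✓]
302^171 ≡ 1 shows ord(302) | 171, strictly less than φ(361); not a primitive root.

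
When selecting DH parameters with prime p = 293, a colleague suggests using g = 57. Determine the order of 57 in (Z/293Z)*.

73

The order of 57 must divide φ(293) = 293 − 1 = 292 = 2^2 · 73.
Divisors of 292: 1, 2, 4, 73, 146, 292.
Compute 57^d (mod 293) for the divisors d until we hit 1:
57^1 ≡ 57 (mod 293)
57^2 ≡ 26 (mod 293)
57^4 ≡ 90 (mod 293)
57^73 ≡ 1 (mod 293) ✓
The smallest such exponent is 73, so the order of 57 is 73.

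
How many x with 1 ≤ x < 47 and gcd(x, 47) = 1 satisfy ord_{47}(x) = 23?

φ(47) = 47 − 1 = 46 = 2 · 23.
(Z/47Z)^× is cyclic (|G| = 46); a cyclic group of order m has exactly φ(d) elements of each order d | m, and none otherwise.
23 | 46, and φ(23) = 23 − 1 = 22.

22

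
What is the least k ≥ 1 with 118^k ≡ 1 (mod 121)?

10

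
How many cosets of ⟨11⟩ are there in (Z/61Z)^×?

The order of 11 must divide φ(61) = 61 − 1 = 60 = 2^2 · 3 · 5.
Divisors of 60: 1, 2, 3, 4, 5, 6, 10, 12, 15, 20, 30, 60.
Evaluate successive powers at the divisors of 60:
11^1 ≡ 11 (mod 61)
11^2 ≡ 60 (mod 61)
11^3 ≡ 50 (mod 61)
11^4 ≡ 1 (mod 61) ✓
Thus |⟨11⟩| = ord(11) = 4.
[(Z/61Z)^× : ⟨11⟩] = 60/4 = 15.

15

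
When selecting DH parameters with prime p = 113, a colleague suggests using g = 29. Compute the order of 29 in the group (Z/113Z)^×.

Since 29 ∈ (Z/113Z)^×, its order divides φ(113) = 113 − 1 = 112 = 2^4 · 7.
Divisors of 112: 1, 2, 4, 7, 8, 14, 16, 28, 56, 112.
Test each divisor d:
29^1 ≡ 29 (mod 113)
29^2 ≡ 50 (mod 113)
29^4 ≡ 14 (mod 113)
29^7 ≡ 73 (mod 113)
29^8 ≡ 83 (mod 113)
29^14 ≡ 18 (mod 113)
29^16 ≡ 109 (mod 113)
29^28 ≡ 98 (mod 113)
29^56 ≡ 112 (mod 113)
29^112 ≡ 1 (mod 113) ✓
So ord_113(29) = 112.

112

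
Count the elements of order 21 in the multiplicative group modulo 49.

12

φ(49) = φ(7^2) = 7·(7−1) = 42 = 2 · 3 · 7.
Since (Z/49Z)^× is cyclic of order 42, the number of elements of order d is φ(d) when d | 42 and 0 otherwise.
21 = 3 · 7 divides 42, and φ(21) = 12.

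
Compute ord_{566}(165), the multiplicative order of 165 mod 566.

The order of 165 must divide φ(566) = φ(2)·φ(283) = 1·282 = 282 = 2 · 3 · 47.
Divisors of 282: 1, 2, 3, 6, 47, 94, 141, 282.
Evaluate successive powers at the divisors of 282:
165^1 ≡ 165 (mod 566)
165^2 ≡ 57 (mod 566)
165^3 ≡ 349 (mod 566)
165^6 ≡ 111 (mod 566)
165^47 ≡ 521 (mod 566)
165^94 ≡ 327 (mod 566)
165^141 ≡ 1 (mod 566) ✓
So ord_566(165) = 141.

141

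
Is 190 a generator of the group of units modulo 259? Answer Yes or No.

No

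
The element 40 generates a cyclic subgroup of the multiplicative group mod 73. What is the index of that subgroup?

ord(40) | φ(73) = 73 − 1 = 72 = 2^3 · 3^2.
Divisors of 72: 1, 2, 3, 4, 6, 8, 9, 12, 18, 24, 36, 72.
Compute 40^d (mod 73) for the divisors d until we hit 1:
40^1 ≡ 40 (mod 73)
40^2 ≡ 67 (mod 73)
40^3 ≡ 52 (mod 73)
40^4 ≡ 36 (mod 73)
40^6 ≡ 3 (mod 73)
40^8 ≡ 55 (mod 73)
40^9 ≡ 10 (mod 73)
40^12 ≡ 9 (mod 73)
40^18 ≡ 27 (mod 73)
40^24 ≡ 8 (mod 73)
40^36 ≡ 72 (mod 73)
40^72 ≡ 1 (mod 73) ✓
The order of 40 is 72, so the subgroup it generates has 72 elements.
[(Z/73Z)^× : ⟨40⟩] = 72/72 = 1.

1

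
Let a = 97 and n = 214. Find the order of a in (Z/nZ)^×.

106

ord(97) | φ(214) = φ(2)·φ(107) = 1·106 = 106 = 2 · 53.
Divisors of 106: 1, 2, 53, 106.
Compute 97^d (mod 214) for the divisors d until we hit 1:
97^1 ≡ 97
97^2 ≡ 207
97^53 ≡ 213
97^106 ≡ 1
The smallest such exponent is 106, so the order of 97 is 106.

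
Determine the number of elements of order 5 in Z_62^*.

4

φ(62) = φ(2)·φ(31) = 1·30 = 30 = 2 · 3 · 5.
In a cyclic group of order 30, there are φ(d) elements of order d for each divisor d of 30, and zero for non-divisors.
5 | 30, and φ(5) = 5 − 1 = 4.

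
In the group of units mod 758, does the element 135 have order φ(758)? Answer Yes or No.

No

φ(758) = φ(2)·φ(379) = 1·378 = 378 = 2 · 3^3 · 7.
135 is a primitive root mod 758 iff 135^(φ(758)/q) ≢ 1 for every prime q | φ(758), i.e. q ∈ {2, 3, 7}.
135^189 ≡ 757 (mod 758)  [q = 2: ≢ 1 ✓]
135^126 ≡ 1 (mod 758)  [q = 3: ≡ 1 ✗]
135^54 ≡ 465 (mod 758)  [q = 7: ≢ 1 ✓]
The check at q = 3 fails, so 135 generates a proper subgroup.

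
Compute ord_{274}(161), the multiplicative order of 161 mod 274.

136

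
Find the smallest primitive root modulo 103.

φ(103) = 103 − 1 = 102 = 2 · 3 · 17.
g is a primitive root iff g^(102/q) ≢ 1 (mod 103) for each prime q ∈ {2, 3, 17}.
g = 2: 2^51 ≡ 1 — hits 1, so not a primitive root.
g = 3: 3^51 ≡ 102; 3^34 ≡ 1 — hits 1, so not a primitive root.
g = 4: 4^51 ≡ 1 — hits 1, so not a primitive root.
g = 5: 5^51 ≡ 102; 5^34 ≡ 56; 5^6 ≡ 72 — none is 1, so 5 is a primitive root.
So 5 is the smallest generator of (Z/103Z)^×.

5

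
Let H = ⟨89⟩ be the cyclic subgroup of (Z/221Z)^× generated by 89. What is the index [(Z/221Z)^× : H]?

16

ord(89) | φ(221) = φ(13·17) = (13−1)·(17−1) = 12·16 = 192 = 2^6 · 3.
Divisors of 192: 1, 2, 3, 4, 6, 8, 12, 16, 24, 32, 48, 64, 96, 192.
Evaluate successive powers at the divisors of 192:
89^1 ≡ 89
89^2 ≡ 186
89^3 ≡ 200
89^4 ≡ 120
89^6 ≡ 220
89^8 ≡ 35
89^12 ≡ 1
Thus |⟨89⟩| = ord(89) = 12.
[(Z/221Z)^× : ⟨89⟩] = 192/12 = 16.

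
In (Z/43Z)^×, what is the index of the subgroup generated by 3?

1

By Lagrange's theorem, ord_43(3) divides φ(43) = 43 − 1 = 42 = 2 · 3 · 7.
Divisors of 42: 1, 2, 3, 6, 7, 14, 21, 42.
Test each divisor d:
3^1 ≡ 3 (mod 43)
3^2 ≡ 9 (mod 43)
3^3 ≡ 27 (mod 43)
3^6 ≡ 41 (mod 43)
3^7 ≡ 37 (mod 43)
3^14 ≡ 36 (mod 43)
3^21 ≡ 42 (mod 43)
3^42 ≡ 1 (mod 43) ✓
So ord_43(3) = 42, hence |⟨3⟩| = 42.
The index is φ(43) / ord(3) = 42 / 42 = 1.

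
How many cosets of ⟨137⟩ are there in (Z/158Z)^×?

3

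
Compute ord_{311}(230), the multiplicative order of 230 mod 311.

By Lagrange's theorem, ord_311(230) divides φ(311) = 311 − 1 = 310 = 2 · 5 · 31.
Divisors of 310: 1, 2, 5, 10, 31, 62, 155, 310.
Compute 230^d (mod 311) for the divisors d until we hit 1:
230^1 ≡ 230
230^2 ≡ 30
230^5 ≡ 185
230^10 ≡ 15
230^31 ≡ 305
230^62 ≡ 36
230^155 ≡ 310
230^310 ≡ 1
So ord_311(230) = 310.

310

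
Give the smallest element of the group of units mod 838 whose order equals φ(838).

11

φ(838) = φ(2)·φ(419) = 1·418 = 418 = 2 · 11 · 19.
g is a primitive root iff g^(418/q) ≢ 1 (mod 838) for each prime q ∈ {2, 11, 19}.
g = 2: gcd(2, 838) = 2 > 1, not a unit — skip.
g = 3: 3^209 ≡ 1 — hits 1, so not a primitive root.
g = 4: gcd(4, 838) = 2 > 1, not a unit — skip.
g = 5: 5^209 ≡ 1 — hits 1, so not a primitive root.
g = 6: gcd(6, 838) = 2 > 1, not a unit — skip.
g = 7: 7^209 ≡ 1 — hits 1, so not a primitive root.
g = 8: gcd(8, 838) = 2 > 1, not a unit — skip.
g = 9: 9^209 ≡ 1 — hits 1, so not a primitive root.
g = 10: gcd(10, 838) = 2 > 1, not a unit — skip.
g = 11: 11^209 ≡ 837; 11^38 ≡ 753; 11^22 ≡ 7 — none is 1, so 11 is a primitive root.
Hence the least primitive root of 838 is 11.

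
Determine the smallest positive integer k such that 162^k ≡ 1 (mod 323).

72

ord(162) | φ(323) = φ(17·19) = (17−1)·(19−1) = 16·18 = 288 = 2^5 · 3^2.
Divisors of 288: 1, 2, 3, 4, 6, 8, 9, 12, 16, 18, 24, 32, 36, 48, 72, 96, 144, 288.
Check 162^d mod 323 for each divisor in increasing order:
162^1 ≡ 162 (mod 323)
162^2 ≡ 81 (mod 323)
162^3 ≡ 202 (mod 323)
162^4 ≡ 101 (mod 323)
162^6 ≡ 106 (mod 323)
162^8 ≡ 188 (mod 323)
162^9 ≡ 94 (mod 323)
162^12 ≡ 254 (mod 323)
162^16 ≡ 137 (mod 323)
162^18 ≡ 115 (mod 323)
162^24 ≡ 239 (mod 323)
162^32 ≡ 35 (mod 323)
162^36 ≡ 305 (mod 323)
162^48 ≡ 273 (mod 323)
162^72 ≡ 1 (mod 323) ✓
Therefore the multiplicative order of 162 modulo 323 is 72.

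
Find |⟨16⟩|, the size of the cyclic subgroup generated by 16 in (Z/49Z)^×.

21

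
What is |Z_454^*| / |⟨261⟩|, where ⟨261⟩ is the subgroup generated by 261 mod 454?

2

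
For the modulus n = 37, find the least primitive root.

φ(37) = 37 − 1 = 36 = 2^2 · 3^2.
g is a primitive root iff g^(36/q) ≢ 1 (mod 37) for each prime q ∈ {2, 3}.
g = 2: 2^18 ≡ 36; 2^12 ≡ 26 — none is 1, so 2 is a primitive root.
The smallest primitive root modulo 37 is 2.

2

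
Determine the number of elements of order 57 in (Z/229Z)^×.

φ(229) = 229 − 1 = 228 = 2^2 · 3 · 19.
Since (Z/229Z)^× is cyclic of order 228, the number of elements of order d is φ(d) when d | 228 and 0 otherwise.
57 = 3 · 19 divides 228, and φ(57) = 36.

36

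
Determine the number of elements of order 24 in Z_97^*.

φ(97) = 97 − 1 = 96 = 2^5 · 3.
(Z/97Z)^× is cyclic (|G| = 96); a cyclic group of order m has exactly φ(d) elements of each order d | m, and none otherwise.
24 = 2^3 · 3 divides 96, and φ(24) = 8.

8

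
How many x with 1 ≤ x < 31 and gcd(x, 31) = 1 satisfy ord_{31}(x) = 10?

φ(31) = 31 − 1 = 30 = 2 · 3 · 5.
Since (Z/31Z)^× is cyclic of order 30, the number of elements of order d is φ(d) when d | 30 and 0 otherwise.
10 = 2 · 5 divides 30, and φ(10) = 4.

4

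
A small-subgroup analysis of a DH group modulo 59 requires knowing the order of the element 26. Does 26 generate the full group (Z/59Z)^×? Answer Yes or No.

No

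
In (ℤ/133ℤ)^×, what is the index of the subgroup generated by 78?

6

The order of 78 must divide φ(133) = φ(7·19) = (7−1)·(19−1) = 6·18 = 108 = 2^2 · 3^3.
Divisors of 108: 1, 2, 3, 4, 6, 9, 12, 18, 27, 36, 54, 108.
Compute 78^d (mod 133) for the divisors d until we hit 1:
78^1 ≡ 78
78^2 ≡ 99
78^3 ≡ 8
78^4 ≡ 92
78^6 ≡ 64
78^9 ≡ 113
78^12 ≡ 106
78^18 ≡ 1
So ord_133(78) = 18, hence |⟨78⟩| = 18.
The index is φ(133) / ord(78) = 108 / 18 = 6.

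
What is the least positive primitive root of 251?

φ(251) = 251 − 1 = 250 = 2 · 5^3.
g is a primitive root iff g^(250/q) ≢ 1 (mod 251) for each prime q ∈ {2, 5}.
g = 2: 2^125 ≡ 250; 2^50 ≡ 1 — hits 1, so not a primitive root.
g = 3: 3^125 ≡ 1 — hits 1, so not a primitive root.
g = 4: 4^125 ≡ 1 — hits 1, so not a primitive root.
g = 5: 5^125 ≡ 1 — hits 1, so not a primitive root.
g = 6: 6^125 ≡ 250; 6^50 ≡ 219 — none is 1, so 6 is a primitive root.
Hence the least primitive root of 251 is 6.

6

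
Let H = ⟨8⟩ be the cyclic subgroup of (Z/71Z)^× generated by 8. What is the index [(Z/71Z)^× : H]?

2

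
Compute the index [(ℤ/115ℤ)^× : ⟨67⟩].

2

ord(67) | φ(115) = φ(5·23) = (5−1)·(23−1) = 4·22 = 88 = 2^3 · 11.
Divisors of 88: 1, 2, 4, 8, 11, 22, 44, 88.
Test each divisor d:
67^1 ≡ 67 (mod 115)
67^2 ≡ 4 (mod 115)
67^4 ≡ 16 (mod 115)
67^8 ≡ 26 (mod 115)
67^11 ≡ 68 (mod 115)
67^22 ≡ 24 (mod 115)
67^44 ≡ 1 (mod 115) ✓
Thus |⟨67⟩| = ord(67) = 44.
Index = |(Z/115Z)^×| / |⟨67⟩| = 88 / 44 = 2.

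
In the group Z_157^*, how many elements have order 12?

4

φ(157) = 157 − 1 = 156 = 2^2 · 3 · 13.
(Z/157Z)^× is cyclic (|G| = 156); a cyclic group of order m has exactly φ(d) elements of each order d | m, and none otherwise.
12 = 2^2 · 3 divides 156, and φ(12) = 4.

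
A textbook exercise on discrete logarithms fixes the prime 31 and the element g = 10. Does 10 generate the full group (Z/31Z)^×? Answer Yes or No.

No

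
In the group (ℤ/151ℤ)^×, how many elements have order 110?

0

φ(151) = 151 − 1 = 150 = 2 · 3 · 5^2.
Since (Z/151Z)^× is cyclic of order 150, the number of elements of order d is φ(d) when d | 150 and 0 otherwise.
Here 150 is not a multiple of 110, so there are no elements of order 110.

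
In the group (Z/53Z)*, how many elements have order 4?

φ(53) = 53 − 1 = 52 = 2^2 · 13.
In a cyclic group of order 52, there are φ(d) elements of order d for each divisor d of 52, and zero for non-divisors.
4 = 2^2 divides 52, and φ(4) = 2.

2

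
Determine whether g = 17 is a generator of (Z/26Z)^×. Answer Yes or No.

No

φ(26) = φ(2)·φ(13) = 1·12 = 12 = 2^2 · 3.
17 is a primitive root mod 26 iff 17^(φ(26)/q) ≢ 1 for every prime q | φ(26), i.e. q ∈ {2, 3}.
17^6 ≡ 1 (mod 26)  [q = 2: ≡ 1 ✗]
17^4 ≡ 9 (mod 26)  [q = 3: ≢ 1 ✓]
17^6 ≡ 1 shows ord(17) | 6, strictly less than φ(26); not a primitive root.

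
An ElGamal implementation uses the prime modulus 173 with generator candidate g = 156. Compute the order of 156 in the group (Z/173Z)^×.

By Lagrange's theorem, ord_173(156) divides φ(173) = 173 − 1 = 172 = 2^2 · 43.
Divisors of 172: 1, 2, 4, 43, 86, 172.
Check 156^d mod 173 for each divisor in increasing order:
156^1 ≡ 156 (mod 173)
156^2 ≡ 116 (mod 173)
156^4 ≡ 135 (mod 173)
156^43 ≡ 93 (mod 173)
156^86 ≡ 172 (mod 173)
156^172 ≡ 1 (mod 173) ✓
Hence ord(156) = 172.

172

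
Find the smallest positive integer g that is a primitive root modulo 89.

3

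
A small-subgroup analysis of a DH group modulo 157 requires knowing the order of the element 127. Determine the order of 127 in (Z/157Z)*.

Since 127 ∈ (Z/157Z)^×, its order divides φ(157) = 157 − 1 = 156 = 2^2 · 3 · 13.
Divisors of 156: 1, 2, 3, 4, 6, 12, 13, 26, 39, 52, 78, 156.
Evaluate successive powers at the divisors of 156:
127^1 ≡ 127 (mod 157)
127^2 ≡ 115 (mod 157)
127^3 ≡ 4 (mod 157)
127^4 ≡ 37 (mod 157)
127^6 ≡ 16 (mod 157)
127^12 ≡ 99 (mod 157)
127^13 ≡ 13 (mod 157)
127^26 ≡ 12 (mod 157)
127^39 ≡ 156 (mod 157)
127^52 ≡ 144 (mod 157)
127^78 ≡ 1 (mod 157) ✓
The smallest such exponent is 78, so the order of 127 is 78.

78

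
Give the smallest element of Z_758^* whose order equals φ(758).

3

φ(758) = φ(2)·φ(379) = 1·378 = 378 = 2 · 3^3 · 7.
g is a primitive root iff g^(378/q) ≢ 1 (mod 758) for each prime q ∈ {2, 3, 7}.
g = 2: gcd(2, 758) = 2 > 1, not a unit — skip.
g = 3: 3^189 ≡ 757; 3^126 ≡ 51; 3^54 ≡ 195 — none is 1, so 3 is a primitive root.
So 3 is the smallest generator of (Z/758Z)^×.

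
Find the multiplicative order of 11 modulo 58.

ord(11) | φ(58) = φ(2)·φ(29) = 1·28 = 28 = 2^2 · 7.
Divisors of 28: 1, 2, 4, 7, 14, 28.
Test each divisor d:
11^1 ≡ 11 (mod 58)
11^2 ≡ 5 (mod 58)
11^4 ≡ 25 (mod 58)
11^7 ≡ 41 (mod 58)
11^14 ≡ 57 (mod 58)
11^28 ≡ 1 (mod 58) ✓
Hence ord(11) = 28.

28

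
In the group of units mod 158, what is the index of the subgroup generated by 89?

By Lagrange's theorem, ord_158(89) divides φ(158) = φ(2)·φ(79) = 1·78 = 78 = 2 · 3 · 13.
Divisors of 78: 1, 2, 3, 6, 13, 26, 39, 78.
Check 89^d mod 158 for each divisor in increasing order:
89^1 ≡ 89 (mod 158)
89^2 ≡ 21 (mod 158)
89^3 ≡ 131 (mod 158)
89^6 ≡ 97 (mod 158)
89^13 ≡ 1 (mod 158) ✓
So ord_158(89) = 13, hence |⟨89⟩| = 13.
The index is φ(158) / ord(89) = 78 / 13 = 6.

6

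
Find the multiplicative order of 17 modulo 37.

36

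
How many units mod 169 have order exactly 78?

24

φ(169) = φ(13^2) = 13·(13−1) = 156 = 2^2 · 3 · 13.
Since (Z/169Z)^× is cyclic of order 156, the number of elements of order d is φ(d) when d | 156 and 0 otherwise.
78 = 2 · 3 · 13 divides 156, and φ(78) = 24.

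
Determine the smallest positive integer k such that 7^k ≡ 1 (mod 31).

Since 7 ∈ (Z/31Z)^×, its order divides φ(31) = 31 − 1 = 30 = 2 · 3 · 5.
Divisors of 30: 1, 2, 3, 5, 6, 10, 15, 30.
Check 7^d mod 31 for each divisor in increasing order:
7^1 ≡ 7 (mod 31)
7^2 ≡ 18 (mod 31)
7^3 ≡ 2 (mod 31)
7^5 ≡ 5 (mod 31)
7^6 ≡ 4 (mod 31)
7^10 ≡ 25 (mod 31)
7^15 ≡ 1 (mod 31) ✓
The smallest such exponent is 15, so the order of 7 is 15.

15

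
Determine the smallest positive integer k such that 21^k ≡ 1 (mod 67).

33

By Lagrange's theorem, ord_67(21) divides φ(67) = 67 − 1 = 66 = 2 · 3 · 11.
Divisors of 66: 1, 2, 3, 6, 11, 22, 33, 66.
Test each divisor d:
21^1 ≡ 21 (mod 67)
21^2 ≡ 39 (mod 67)
21^3 ≡ 15 (mod 67)
21^6 ≡ 24 (mod 67)
21^11 ≡ 37 (mod 67)
21^22 ≡ 29 (mod 67)
21^33 ≡ 1 (mod 67) ✓
So ord_67(21) = 33.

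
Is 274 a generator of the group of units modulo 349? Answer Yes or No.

φ(349) = 349 − 1 = 348 = 2^2 · 3 · 29.
274 is a primitive root mod 349 iff 274^(φ(349)/q) ≢ 1 for every prime q | φ(349), i.e. q ∈ {2, 3, 29}.
274^174 ≡ 1 (mod 349)  [q = 2: ≡ 1 ✗]
274^116 ≡ 1 (mod 349)  [q = 3: ≡ 1 ✗]
274^12 ≡ 304 (mod 349)  [q = 29: ≢ 1 ✓]
The check at q = 2 fails, so 274 generates a proper subgroup.

No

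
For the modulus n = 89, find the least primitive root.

3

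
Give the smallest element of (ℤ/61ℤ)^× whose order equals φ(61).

2

φ(61) = 61 − 1 = 60 = 2^2 · 3 · 5.
g is a primitive root iff g^(60/q) ≢ 1 (mod 61) for each prime q ∈ {2, 3, 5}.
g = 2: 2^30 ≡ 60; 2^20 ≡ 47; 2^12 ≡ 9 — none is 1, so 2 is a primitive root.
So 2 is the smallest generator of (Z/61Z)^×.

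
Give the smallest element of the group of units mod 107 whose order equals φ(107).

φ(107) = 107 − 1 = 106 = 2 · 53.
g is a primitive root iff g^(106/q) ≢ 1 (mod 107) for each prime q ∈ {2, 53}.
g = 2: 2^53 ≡ 106; 2^2 ≡ 4 — none is 1, so 2 is a primitive root.
The smallest primitive root modulo 107 is 2.

2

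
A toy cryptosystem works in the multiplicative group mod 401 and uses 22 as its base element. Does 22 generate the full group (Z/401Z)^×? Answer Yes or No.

φ(401) = 401 − 1 = 400 = 2^4 · 5^2.
Test 22^(400/q) mod 401 for each prime factor q of 400:
22^200 ≡ 1 (mod 401)  [q = 2: ≡ 1 ✗]
22^80 ≡ 1 (mod 401)  [q = 5: ≡ 1 ✗]
22^200 ≡ 1 shows ord(22) | 200, strictly less than φ(401); not a primitive root.

No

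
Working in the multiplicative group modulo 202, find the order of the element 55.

Since 55 ∈ (Z/202Z)^×, its order divides φ(202) = φ(2)·φ(101) = 1·100 = 100 = 2^2 · 5^2.
Divisors of 100: 1, 2, 4, 5, 10, 20, 25, 50, 100.
Evaluate successive powers at the divisors of 100:
55^1 ≡ 55 (mod 202)
55^2 ≡ 197 (mod 202)
55^4 ≡ 25 (mod 202)
55^5 ≡ 163 (mod 202)
55^10 ≡ 107 (mod 202)
55^20 ≡ 137 (mod 202)
55^25 ≡ 111 (mod 202)
55^50 ≡ 201 (mod 202)
55^100 ≡ 1 (mod 202) ✓
So ord_202(55) = 100.

100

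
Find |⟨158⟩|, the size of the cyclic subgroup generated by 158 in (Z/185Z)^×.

12

The order of 158 must divide φ(185) = φ(5·37) = (5−1)·(37−1) = 4·36 = 144 = 2^4 · 3^2.
Divisors of 144: 1, 2, 3, 4, 6, 8, 9, 12, 16, 18, 24, 36, 48, 72, 144.
Evaluate successive powers at the divisors of 144:
158^1 ≡ 158
158^2 ≡ 174
158^3 ≡ 112
158^4 ≡ 121
158^6 ≡ 149
158^8 ≡ 26
158^9 ≡ 38
158^12 ≡ 1
Therefore the multiplicative order of 158 modulo 185 is 12.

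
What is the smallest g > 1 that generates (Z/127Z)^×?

φ(127) = 127 − 1 = 126 = 2 · 3^2 · 7.
Test candidates g = 2, 3, … against the prime factors q ∈ {2, 3, 7} of φ(127): g is a generator iff g^(126/q) ≢ 1 for every such q.
g = 2: 2^63 ≡ 1 — hits 1, so not a primitive root.
g = 3: 3^63 ≡ 126; 3^42 ≡ 107; 3^18 ≡ 4 — none is 1, so 3 is a primitive root.
Hence the least primitive root of 127 is 3.

3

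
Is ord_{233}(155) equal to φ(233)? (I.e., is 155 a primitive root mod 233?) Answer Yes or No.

Yes

φ(233) = 233 − 1 = 232 = 2^3 · 29.
An element g generates (Z/233Z)^× iff g^(232/q) ≢ 1 (mod 233) for each prime q ∈ {2, 29}.
155^116 ≡ 232 (mod 233)  [q = 2: ≢ 1 ✓]
155^8 ≡ 63 (mod 233)  [q = 29: ≢ 1 ✓]
None equal 1, so ord_233(155) = 232: 155 is a primitive root.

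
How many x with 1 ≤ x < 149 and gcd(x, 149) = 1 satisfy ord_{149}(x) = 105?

φ(149) = 149 − 1 = 148 = 2^2 · 37.
Since (Z/149Z)^× is cyclic of order 148, the number of elements of order d is φ(d) when d | 148 and 0 otherwise.
105 does not divide 148, so no element of (Z/149Z)^× has order 105.

0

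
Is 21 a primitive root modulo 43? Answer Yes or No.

No

φ(43) = 43 − 1 = 42 = 2 · 3 · 7.
21 is a primitive root mod 43 iff 21^(φ(43)/q) ≢ 1 for every prime q | φ(43), i.e. q ∈ {2, 3, 7}.
21^21 ≡ 1 (mod 43)  [q = 2: ≡ 1 ✗]
21^14 ≡ 1 (mod 43)  [q = 3: ≡ 1 ✗]
21^6 ≡ 41 (mod 43)  [q = 7: ≢ 1 ✓]
The check at q = 2 fails, so 21 generates a proper subgroup.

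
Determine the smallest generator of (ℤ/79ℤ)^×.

φ(79) = 79 − 1 = 78 = 2 · 3 · 13.
Test candidates g = 2, 3, … against the prime factors q ∈ {2, 3, 13} of φ(79): g is a generator iff g^(78/q) ≢ 1 for every such q.
g = 2: 2^39 ≡ 1 — hits 1, so not a primitive root.
g = 3: 3^39 ≡ 78; 3^26 ≡ 23; 3^6 ≡ 18 — none is 1, so 3 is a primitive root.
Hence the least primitive root of 79 is 3.

3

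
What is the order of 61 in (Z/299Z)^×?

66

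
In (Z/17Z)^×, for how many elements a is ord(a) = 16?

φ(17) = 17 − 1 = 16 = 2^4.
(Z/17Z)^× is cyclic (|G| = 16); a cyclic group of order m has exactly φ(d) elements of each order d | m, and none otherwise.
16 = 2^4 divides 16, and φ(16) = 8.

8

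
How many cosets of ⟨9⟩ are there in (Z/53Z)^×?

The order of 9 must divide φ(53) = 53 − 1 = 52 = 2^2 · 13.
Divisors of 52: 1, 2, 4, 13, 26, 52.
Compute 9^d (mod 53) for the divisors d until we hit 1:
9^1 ≡ 9
9^2 ≡ 28
9^4 ≡ 42
9^13 ≡ 52
9^26 ≡ 1
So ord_53(9) = 26, hence |⟨9⟩| = 26.
The index is φ(53) / ord(9) = 52 / 26 = 2.

2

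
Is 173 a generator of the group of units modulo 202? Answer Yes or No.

φ(202) = φ(2)·φ(101) = 1·100 = 100 = 2^2 · 5^2.
An element g generates (Z/202Z)^× iff g^(100/q) ≢ 1 (mod 202) for each prime q ∈ {2, 5}.
173^50 ≡ 201 (mod 202)  [q = 2: ≢ 1 ✓]
173^20 ≡ 95 (mod 202)  [q = 5: ≢ 1 ✓]
All checks pass, so 173 has order 100 and is a primitive root modulo 202.

Yes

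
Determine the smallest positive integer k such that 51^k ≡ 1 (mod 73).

8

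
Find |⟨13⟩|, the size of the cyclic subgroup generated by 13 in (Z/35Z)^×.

4

Since 13 ∈ (Z/35Z)^×, its order divides φ(35) = φ(5·7) = (5−1)·(7−1) = 4·6 = 24 = 2^3 · 3.
Divisors of 24: 1, 2, 3, 4, 6, 8, 12, 24.
Evaluate successive powers at the divisors of 24:
13^1 ≡ 13 (mod 35)
13^2 ≡ 29 (mod 35)
13^3 ≡ 27 (mod 35)
13^4 ≡ 1 (mod 35) ✓
Hence ord(13) = 4.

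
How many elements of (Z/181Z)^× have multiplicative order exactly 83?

φ(181) = 181 − 1 = 180 = 2^2 · 3^2 · 5.
(Z/181Z)^× is cyclic (|G| = 180); a cyclic group of order m has exactly φ(d) elements of each order d | m, and none otherwise.
83 does not divide 180, so no element of (Z/181Z)^× has order 83.

0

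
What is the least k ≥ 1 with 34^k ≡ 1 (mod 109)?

18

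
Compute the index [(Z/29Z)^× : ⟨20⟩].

ord(20) | φ(29) = 29 − 1 = 28 = 2^2 · 7.
Divisors of 28: 1, 2, 4, 7, 14, 28.
Test each divisor d:
20^1 ≡ 20 (mod 29)
20^2 ≡ 23 (mod 29)
20^4 ≡ 7 (mod 29)
20^7 ≡ 1 (mod 29) ✓
The order of 20 is 7, so the subgroup it generates has 7 elements.
[(Z/29Z)^× : ⟨20⟩] = 28/7 = 4.

4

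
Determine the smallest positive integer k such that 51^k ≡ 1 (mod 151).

150

Since 51 ∈ (Z/151Z)^×, its order divides φ(151) = 151 − 1 = 150 = 2 · 3 · 5^2.
Divisors of 150: 1, 2, 3, 5, 6, 10, 15, 25, 30, 50, 75, 150.
Check 51^d mod 151 for each divisor in increasing order:
51^1 ≡ 51
51^2 ≡ 34
51^3 ≡ 73
51^5 ≡ 66
51^6 ≡ 44
51^10 ≡ 128
51^15 ≡ 143
51^25 ≡ 33
51^30 ≡ 64
51^50 ≡ 32
51^75 ≡ 150
51^150 ≡ 1
So ord_151(51) = 150.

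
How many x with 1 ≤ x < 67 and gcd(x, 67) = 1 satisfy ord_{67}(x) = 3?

φ(67) = 67 − 1 = 66 = 2 · 3 · 11.
(Z/67Z)^× is cyclic (|G| = 66); a cyclic group of order m has exactly φ(d) elements of each order d | m, and none otherwise.
3 | 66, and φ(3) = 3 − 1 = 2.

2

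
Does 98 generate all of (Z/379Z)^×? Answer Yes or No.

Yes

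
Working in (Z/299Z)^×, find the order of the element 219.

132

The order of 219 must divide φ(299) = φ(13·23) = (13−1)·(23−1) = 12·22 = 264 = 2^3 · 3 · 11.
Divisors of 264: 1, 2, 3, 4, 6, 8, 11, 12, 22, 24, 33, 44, 66, 88, 132, 264.
Test each divisor d:
219^1 ≡ 219
219^2 ≡ 121
219^3 ≡ 187
219^4 ≡ 289
219^6 ≡ 285
219^8 ≡ 100
219^11 ≡ 162
219^12 ≡ 196
219^22 ≡ 231
219^24 ≡ 144
219^33 ≡ 47
219^44 ≡ 139
219^66 ≡ 116
219^88 ≡ 185
219^132 ≡ 1
The smallest such exponent is 132, so the order of 219 is 132.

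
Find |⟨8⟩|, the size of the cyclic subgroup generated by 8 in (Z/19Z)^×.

6

By Lagrange's theorem, ord_19(8) divides φ(19) = 19 − 1 = 18 = 2 · 3^2.
Divisors of 18: 1, 2, 3, 6, 9, 18.
Evaluate successive powers at the divisors of 18:
8^1 ≡ 8 (mod 19)
8^2 ≡ 7 (mod 19)
8^3 ≡ 18 (mod 19)
8^6 ≡ 1 (mod 19) ✓
Hence ord(8) = 6.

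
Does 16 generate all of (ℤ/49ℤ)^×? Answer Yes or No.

No

φ(49) = φ(7^2) = 7·(7−1) = 42 = 2 · 3 · 7.
It suffices to check that the order of 16 is not a proper divisor of 42: compute 16^(42/q) for q ∈ {2, 3, 7}.
16^21 ≡ 1 (mod 49)  [q = 2: ≡ 1 ✗]
16^14 ≡ 18 (mod 49)  [q = 3: ≢ 1 ✓]
16^6 ≡ 8 (mod 49)  [q = 7: ≢ 1 ✓]
The check at q = 2 fails, so 16 generates a proper subgroup.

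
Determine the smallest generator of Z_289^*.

3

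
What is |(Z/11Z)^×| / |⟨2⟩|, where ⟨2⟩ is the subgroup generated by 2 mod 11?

The order of 2 must divide φ(11) = 11 − 1 = 10 = 2 · 5.
Divisors of 10: 1, 2, 5, 10.
Check 2^d mod 11 for each divisor in increasing order:
2^1 ≡ 2 (mod 11)
2^2 ≡ 4 (mod 11)
2^5 ≡ 10 (mod 11)
2^10 ≡ 1 (mod 11) ✓
The order of 2 is 10, so the subgroup it generates has 10 elements.
[(Z/11Z)^× : ⟨2⟩] = 10/10 = 1.

1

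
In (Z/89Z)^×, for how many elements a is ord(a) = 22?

10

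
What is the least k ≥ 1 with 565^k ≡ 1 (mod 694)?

By Lagrange's theorem, ord_694(565) divides φ(694) = φ(2)·φ(347) = 1·346 = 346 = 2 · 173.
Divisors of 346: 1, 2, 173, 346.
Check 565^d mod 694 for each divisor in increasing order:
565^1 ≡ 565 (mod 694)
565^2 ≡ 679 (mod 694)
565^173 ≡ 693 (mod 694)
565^346 ≡ 1 (mod 694) ✓
So ord_694(565) = 346.

346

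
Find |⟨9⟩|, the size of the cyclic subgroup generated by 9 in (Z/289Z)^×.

136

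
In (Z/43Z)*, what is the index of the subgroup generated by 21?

By Lagrange's theorem, ord_43(21) divides φ(43) = 43 − 1 = 42 = 2 · 3 · 7.
Divisors of 42: 1, 2, 3, 6, 7, 14, 21, 42.
Check 21^d mod 43 for each divisor in increasing order:
21^1 ≡ 21
21^2 ≡ 11
21^3 ≡ 16
21^6 ≡ 41
21^7 ≡ 1
So ord_43(21) = 7, hence |⟨21⟩| = 7.
Index = |(Z/43Z)^×| / |⟨21⟩| = 42 / 7 = 6.

6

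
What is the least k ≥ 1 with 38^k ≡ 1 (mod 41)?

8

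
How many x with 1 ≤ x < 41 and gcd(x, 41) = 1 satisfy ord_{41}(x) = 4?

2

φ(41) = 41 − 1 = 40 = 2^3 · 5.
Since (Z/41Z)^× is cyclic of order 40, the number of elements of order d is φ(d) when d | 40 and 0 otherwise.
4 = 2^2 divides 40, and φ(4) = 2.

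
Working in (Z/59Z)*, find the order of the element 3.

29

By Lagrange's theorem, ord_59(3) divides φ(59) = 59 − 1 = 58 = 2 · 29.
Divisors of 58: 1, 2, 29, 58.
Compute 3^d (mod 59) for the divisors d until we hit 1:
3^1 ≡ 3 (mod 59)
3^2 ≡ 9 (mod 59)
3^29 ≡ 1 (mod 59) ✓
Hence ord(3) = 29.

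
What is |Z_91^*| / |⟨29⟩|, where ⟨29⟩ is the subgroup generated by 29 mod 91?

24

The order of 29 must divide φ(91) = φ(7·13) = (7−1)·(13−1) = 6·12 = 72 = 2^3 · 3^2.
Divisors of 72: 1, 2, 3, 4, 6, 8, 9, 12, 18, 24, 36, 72.
Test each divisor d:
29^1 ≡ 29 (mod 91)
29^2 ≡ 22 (mod 91)
29^3 ≡ 1 (mod 91) ✓
Thus |⟨29⟩| = ord(29) = 3.
[(Z/91Z)^× : ⟨29⟩] = 72/3 = 24.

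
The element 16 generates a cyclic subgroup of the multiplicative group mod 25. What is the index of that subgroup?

By Lagrange's theorem, ord_25(16) divides φ(25) = φ(5^2) = 5·(5−1) = 20 = 2^2 · 5.
Divisors of 20: 1, 2, 4, 5, 10, 20.
Compute 16^d (mod 25) for the divisors d until we hit 1:
16^1 ≡ 16 (mod 25)
16^2 ≡ 6 (mod 25)
16^4 ≡ 11 (mod 25)
16^5 ≡ 1 (mod 25) ✓
So ord_25(16) = 5, hence |⟨16⟩| = 5.
Index = |(Z/25Z)^×| / |⟨16⟩| = 20 / 5 = 4.

4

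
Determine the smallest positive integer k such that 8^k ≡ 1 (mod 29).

28

ord(8) | φ(29) = 29 − 1 = 28 = 2^2 · 7.
Divisors of 28: 1, 2, 4, 7, 14, 28.
Evaluate successive powers at the divisors of 28:
8^1 ≡ 8
8^2 ≡ 6
8^4 ≡ 7
8^7 ≡ 17
8^14 ≡ 28
8^28 ≡ 1
The smallest such exponent is 28, so the order of 8 is 28.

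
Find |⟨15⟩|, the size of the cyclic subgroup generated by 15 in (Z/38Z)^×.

18

Since 15 ∈ (Z/38Z)^×, its order divides φ(38) = φ(2)·φ(19) = 1·18 = 18 = 2 · 3^2.
Divisors of 18: 1, 2, 3, 6, 9, 18.
Check 15^d mod 38 for each divisor in increasing order:
15^1 ≡ 15
15^2 ≡ 35
15^3 ≡ 31
15^6 ≡ 11
15^9 ≡ 37
15^18 ≡ 1
Therefore the multiplicative order of 15 modulo 38 is 18.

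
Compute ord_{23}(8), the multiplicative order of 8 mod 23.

11

Since 8 ∈ (Z/23Z)^×, its order divides φ(23) = 23 − 1 = 22 = 2 · 11.
Divisors of 22: 1, 2, 11, 22.
Evaluate successive powers at the divisors of 22:
8^1 ≡ 8
8^2 ≡ 18
8^11 ≡ 1
So ord_23(8) = 11.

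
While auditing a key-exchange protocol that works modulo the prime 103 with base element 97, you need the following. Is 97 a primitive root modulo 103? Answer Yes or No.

φ(103) = 103 − 1 = 102 = 2 · 3 · 17.
97 is a primitive root mod 103 iff 97^(φ(103)/q) ≢ 1 for every prime q | φ(103), i.e. q ∈ {2, 3, 17}.
97^51 ≡ 1 (mod 103)  [q = 2: ≡ 1 ✗]
97^34 ≡ 46 (mod 103)  [q = 3: ≢ 1 ✓]
97^6 ≡ 100 (mod 103)  [q = 17: ≢ 1 ✓]
97^51 ≡ 1 shows ord(97) | 51, strictly less than φ(103); not a primitive root.

No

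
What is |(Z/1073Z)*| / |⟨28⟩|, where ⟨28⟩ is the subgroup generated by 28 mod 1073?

56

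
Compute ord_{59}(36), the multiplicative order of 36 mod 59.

29

The order of 36 must divide φ(59) = 59 − 1 = 58 = 2 · 29.
Divisors of 58: 1, 2, 29, 58.
Evaluate successive powers at the divisors of 58:
36^1 ≡ 36 (mod 59)
36^2 ≡ 57 (mod 59)
36^29 ≡ 1 (mod 59) ✓
The smallest such exponent is 29, so the order of 36 is 29.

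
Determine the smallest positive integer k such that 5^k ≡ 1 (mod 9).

6

ord(5) | φ(9) = φ(3^2) = 3·(3−1) = 6 = 2 · 3.
Divisors of 6: 1, 2, 3, 6.
Compute 5^d (mod 9) for the divisors d until we hit 1:
5^1 ≡ 5
5^2 ≡ 7
5^3 ≡ 8
5^6 ≡ 1
Therefore the multiplicative order of 5 modulo 9 is 6.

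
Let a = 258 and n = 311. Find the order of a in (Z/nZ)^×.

310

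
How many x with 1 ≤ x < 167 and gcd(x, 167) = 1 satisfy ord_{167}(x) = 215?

0

φ(167) = 167 − 1 = 166 = 2 · 83.
In a cyclic group of order 166, there are φ(d) elements of order d for each divisor d of 166, and zero for non-divisors.
Since 215 ∤ 166, the count is 0.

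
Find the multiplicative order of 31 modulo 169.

52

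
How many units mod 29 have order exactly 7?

6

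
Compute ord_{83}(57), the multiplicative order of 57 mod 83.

By Lagrange's theorem, ord_83(57) divides φ(83) = 83 − 1 = 82 = 2 · 41.
Divisors of 82: 1, 2, 41, 82.
Evaluate successive powers at the divisors of 82:
57^1 ≡ 57
57^2 ≡ 12
57^41 ≡ 82
57^82 ≡ 1
The smallest such exponent is 82, so the order of 57 is 82.

82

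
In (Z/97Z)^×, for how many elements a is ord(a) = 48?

16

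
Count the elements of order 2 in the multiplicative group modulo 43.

1

φ(43) = 43 − 1 = 42 = 2 · 3 · 7.
In a cyclic group of order 42, there are φ(d) elements of order d for each divisor d of 42, and zero for non-divisors.
2 | 42, and φ(2) = 2 − 1 = 1.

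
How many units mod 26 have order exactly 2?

φ(26) = φ(2)·φ(13) = 1·12 = 12 = 2^2 · 3.
(Z/26Z)^× is cyclic (|G| = 12); a cyclic group of order m has exactly φ(d) elements of each order d | m, and none otherwise.
2 | 12, and φ(2) = 2 − 1 = 1.

1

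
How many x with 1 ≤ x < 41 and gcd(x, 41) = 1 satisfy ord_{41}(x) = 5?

φ(41) = 41 − 1 = 40 = 2^3 · 5.
(Z/41Z)^× is cyclic (|G| = 40); a cyclic group of order m has exactly φ(d) elements of each order d | m, and none otherwise.
5 | 40, and φ(5) = 5 − 1 = 4.

4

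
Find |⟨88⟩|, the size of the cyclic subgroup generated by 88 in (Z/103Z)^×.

The order of 88 must divide φ(103) = 103 − 1 = 102 = 2 · 3 · 17.
Divisors of 102: 1, 2, 3, 6, 17, 34, 51, 102.
Check 88^d mod 103 for each divisor in increasing order:
88^1 ≡ 88 (mod 103)
88^2 ≡ 19 (mod 103)
88^3 ≡ 24 (mod 103)
88^6 ≡ 61 (mod 103)
88^17 ≡ 57 (mod 103)
88^34 ≡ 56 (mod 103)
88^51 ≡ 102 (mod 103)
88^102 ≡ 1 (mod 103) ✓
The smallest such exponent is 102, so the order of 88 is 102.

102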